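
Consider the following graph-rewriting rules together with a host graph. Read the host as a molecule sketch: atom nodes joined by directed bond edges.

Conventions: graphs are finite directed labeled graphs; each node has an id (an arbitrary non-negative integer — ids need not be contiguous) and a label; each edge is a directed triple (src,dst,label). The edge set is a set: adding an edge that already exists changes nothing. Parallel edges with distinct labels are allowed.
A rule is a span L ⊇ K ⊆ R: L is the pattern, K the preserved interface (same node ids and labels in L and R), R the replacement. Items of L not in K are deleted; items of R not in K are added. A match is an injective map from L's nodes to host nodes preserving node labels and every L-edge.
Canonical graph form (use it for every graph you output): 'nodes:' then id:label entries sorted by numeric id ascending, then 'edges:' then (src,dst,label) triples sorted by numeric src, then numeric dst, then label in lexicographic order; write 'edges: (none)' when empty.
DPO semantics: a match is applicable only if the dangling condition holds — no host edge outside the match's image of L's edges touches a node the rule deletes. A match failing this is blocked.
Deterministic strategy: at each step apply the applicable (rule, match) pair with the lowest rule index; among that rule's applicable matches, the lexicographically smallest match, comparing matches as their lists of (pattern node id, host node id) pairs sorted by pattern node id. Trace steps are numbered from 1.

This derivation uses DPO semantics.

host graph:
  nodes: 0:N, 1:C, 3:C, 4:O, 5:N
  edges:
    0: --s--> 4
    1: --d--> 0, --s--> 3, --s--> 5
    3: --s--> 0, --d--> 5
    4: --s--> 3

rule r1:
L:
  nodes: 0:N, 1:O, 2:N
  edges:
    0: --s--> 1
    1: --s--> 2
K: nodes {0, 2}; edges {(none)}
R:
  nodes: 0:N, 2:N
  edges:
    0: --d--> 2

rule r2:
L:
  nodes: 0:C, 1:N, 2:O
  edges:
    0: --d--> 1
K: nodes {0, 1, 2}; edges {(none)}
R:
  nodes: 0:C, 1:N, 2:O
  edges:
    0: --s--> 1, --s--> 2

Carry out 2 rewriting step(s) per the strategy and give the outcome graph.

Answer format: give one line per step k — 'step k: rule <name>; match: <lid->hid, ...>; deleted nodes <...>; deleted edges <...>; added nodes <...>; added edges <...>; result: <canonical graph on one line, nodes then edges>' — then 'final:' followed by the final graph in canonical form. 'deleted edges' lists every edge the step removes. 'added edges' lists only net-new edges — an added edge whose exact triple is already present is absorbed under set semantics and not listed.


step 1: rule r2; match: 0->1, 1->0, 2->4; deleted nodes (none); deleted edges (1,0,d); added nodes (none); added edges (1,0,s); (1,4,s); result: nodes: 0:N, 1:C, 3:C, 4:O, 5:N edges: (0,4,s); (1,0,s); (1,3,s); (1,4,s); (1,5,s); (3,0,s); (3,5,d); (4,3,s)
step 2: rule r2; match: 0->3, 1->5, 2->4; deleted nodes (none); deleted edges (3,5,d); added nodes (none); added edges (3,4,s); (3,5,s); result: nodes: 0:N, 1:C, 3:C, 4:O, 5:N edges: (0,4,s); (1,0,s); (1,3,s); (1,4,s); (1,5,s); (3,0,s); (3,4,s); (3,5,s); (4,3,s)
final:
nodes: 0:N, 1:C, 3:C, 4:O, 5:N
edges: (0,4,s); (1,0,s); (1,3,s); (1,4,s); (1,5,s); (3,0,s); (3,4,s); (3,5,s); (4,3,s)


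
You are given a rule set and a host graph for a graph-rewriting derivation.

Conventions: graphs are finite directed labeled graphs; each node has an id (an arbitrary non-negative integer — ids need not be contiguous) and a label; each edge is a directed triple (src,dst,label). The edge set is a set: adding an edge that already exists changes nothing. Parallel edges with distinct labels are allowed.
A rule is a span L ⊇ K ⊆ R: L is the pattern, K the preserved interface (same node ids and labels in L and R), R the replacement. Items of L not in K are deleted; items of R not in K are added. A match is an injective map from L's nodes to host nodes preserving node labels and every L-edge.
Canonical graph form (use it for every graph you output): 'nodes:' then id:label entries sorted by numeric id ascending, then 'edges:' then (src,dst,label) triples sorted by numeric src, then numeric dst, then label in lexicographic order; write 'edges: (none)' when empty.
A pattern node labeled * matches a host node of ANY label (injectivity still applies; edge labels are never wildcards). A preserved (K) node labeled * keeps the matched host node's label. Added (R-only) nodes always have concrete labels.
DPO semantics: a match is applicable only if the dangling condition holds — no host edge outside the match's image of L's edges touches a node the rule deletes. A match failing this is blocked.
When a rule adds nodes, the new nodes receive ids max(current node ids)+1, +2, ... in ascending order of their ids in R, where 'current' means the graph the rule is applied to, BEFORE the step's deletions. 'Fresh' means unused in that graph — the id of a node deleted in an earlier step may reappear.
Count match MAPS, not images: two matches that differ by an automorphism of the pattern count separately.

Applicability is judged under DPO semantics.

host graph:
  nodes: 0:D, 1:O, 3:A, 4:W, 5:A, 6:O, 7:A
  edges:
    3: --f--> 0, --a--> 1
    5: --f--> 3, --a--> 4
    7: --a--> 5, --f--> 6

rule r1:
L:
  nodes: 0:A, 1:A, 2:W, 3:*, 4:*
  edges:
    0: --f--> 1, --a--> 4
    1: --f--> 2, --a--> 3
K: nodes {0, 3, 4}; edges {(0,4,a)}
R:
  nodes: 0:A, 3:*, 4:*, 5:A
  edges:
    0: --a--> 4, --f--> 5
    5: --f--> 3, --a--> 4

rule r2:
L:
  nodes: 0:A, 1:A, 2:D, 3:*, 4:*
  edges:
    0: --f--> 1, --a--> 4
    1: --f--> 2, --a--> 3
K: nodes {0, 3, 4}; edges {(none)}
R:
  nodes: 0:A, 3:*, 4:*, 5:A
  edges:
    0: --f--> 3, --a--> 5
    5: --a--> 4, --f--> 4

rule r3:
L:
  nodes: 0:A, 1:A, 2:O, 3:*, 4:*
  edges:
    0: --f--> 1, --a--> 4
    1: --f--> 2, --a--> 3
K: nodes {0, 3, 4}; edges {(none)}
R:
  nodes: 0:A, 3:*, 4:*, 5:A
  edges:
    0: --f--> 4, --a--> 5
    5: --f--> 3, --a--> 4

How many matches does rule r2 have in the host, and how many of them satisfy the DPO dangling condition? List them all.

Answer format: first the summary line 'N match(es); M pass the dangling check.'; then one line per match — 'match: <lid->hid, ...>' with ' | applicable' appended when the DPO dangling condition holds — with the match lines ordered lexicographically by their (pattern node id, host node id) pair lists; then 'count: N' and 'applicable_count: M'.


1 match(es); 1 pass the dangling check.
match: 0->5, 1->3, 2->0, 3->1, 4->4 | applicable
count: 1
applicable_count: 1


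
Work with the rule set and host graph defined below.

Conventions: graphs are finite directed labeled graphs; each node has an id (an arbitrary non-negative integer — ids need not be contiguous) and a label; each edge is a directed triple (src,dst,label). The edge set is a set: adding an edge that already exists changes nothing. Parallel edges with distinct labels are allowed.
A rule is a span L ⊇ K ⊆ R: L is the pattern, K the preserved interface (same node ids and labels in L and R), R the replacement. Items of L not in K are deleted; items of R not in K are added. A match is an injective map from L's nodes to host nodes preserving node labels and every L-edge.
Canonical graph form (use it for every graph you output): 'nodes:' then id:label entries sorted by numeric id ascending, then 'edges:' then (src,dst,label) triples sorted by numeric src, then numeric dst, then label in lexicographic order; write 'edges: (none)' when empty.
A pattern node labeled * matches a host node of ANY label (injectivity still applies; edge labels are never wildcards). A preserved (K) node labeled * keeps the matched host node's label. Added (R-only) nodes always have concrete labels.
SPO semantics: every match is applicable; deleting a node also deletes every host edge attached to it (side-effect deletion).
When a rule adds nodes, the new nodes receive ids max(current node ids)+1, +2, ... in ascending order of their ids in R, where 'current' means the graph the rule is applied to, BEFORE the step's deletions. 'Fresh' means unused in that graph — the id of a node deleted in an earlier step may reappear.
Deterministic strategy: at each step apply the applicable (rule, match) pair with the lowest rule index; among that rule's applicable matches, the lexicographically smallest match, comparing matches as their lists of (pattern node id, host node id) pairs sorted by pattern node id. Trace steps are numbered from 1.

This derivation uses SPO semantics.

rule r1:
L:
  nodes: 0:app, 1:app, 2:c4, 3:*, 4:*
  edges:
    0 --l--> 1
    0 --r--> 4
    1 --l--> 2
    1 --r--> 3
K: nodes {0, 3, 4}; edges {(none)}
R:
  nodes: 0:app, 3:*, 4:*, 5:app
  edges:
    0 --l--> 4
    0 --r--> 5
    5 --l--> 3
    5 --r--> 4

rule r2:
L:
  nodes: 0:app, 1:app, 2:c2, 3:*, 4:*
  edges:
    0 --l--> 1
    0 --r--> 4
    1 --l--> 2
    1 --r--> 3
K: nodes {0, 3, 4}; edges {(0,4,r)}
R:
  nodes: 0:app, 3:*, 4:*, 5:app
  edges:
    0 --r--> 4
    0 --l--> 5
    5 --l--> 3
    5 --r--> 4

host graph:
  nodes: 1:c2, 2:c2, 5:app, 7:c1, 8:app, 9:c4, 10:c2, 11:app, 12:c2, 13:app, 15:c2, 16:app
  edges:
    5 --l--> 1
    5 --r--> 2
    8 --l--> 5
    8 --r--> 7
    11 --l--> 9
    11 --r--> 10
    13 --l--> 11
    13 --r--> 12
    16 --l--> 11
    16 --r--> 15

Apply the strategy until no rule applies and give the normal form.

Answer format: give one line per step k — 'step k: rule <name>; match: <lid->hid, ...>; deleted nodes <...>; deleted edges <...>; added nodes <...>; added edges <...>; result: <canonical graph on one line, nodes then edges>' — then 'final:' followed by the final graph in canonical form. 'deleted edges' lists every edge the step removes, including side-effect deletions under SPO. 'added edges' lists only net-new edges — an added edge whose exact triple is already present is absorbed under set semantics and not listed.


step 1: rule r1; match: 0->13, 1->11, 2->9, 3->10, 4->12; deleted nodes 9, 11; deleted edges (11,9,l); (11,10,r); (13,11,l); (13,12,r); (16,11,l); added nodes 17; added edges (13,12,l); (13,17,r); (17,10,l); (17,12,r); result: nodes: 1:c2, 2:c2, 5:app, 7:c1, 8:app, 10:c2, 12:c2, 13:app, 15:c2, 16:app, 17:app edges: (5,1,l); (5,2,r); (8,5,l); (8,7,r); (13,12,l); (13,17,r); (16,15,r); (17,10,l); (17,12,r)
step 2: rule r2; match: 0->8, 1->5, 2->1, 3->2, 4->7; deleted nodes 1, 5; deleted edges (5,1,l); (5,2,r); (8,5,l); added nodes 18; added edges (8,18,l); (18,2,l); (18,7,r); result: nodes: 2:c2, 7:c1, 8:app, 10:c2, 12:c2, 13:app, 15:c2, 16:app, 17:app, 18:app edges: (8,7,r); (8,18,l); (13,12,l); (13,17,r); (16,15,r); (17,10,l); (17,12,r); (18,2,l); (18,7,r)
final:
nodes: 2:c2, 7:c1, 8:app, 10:c2, 12:c2, 13:app, 15:c2, 16:app, 17:app, 18:app
edges: (8,7,r); (8,18,l); (13,12,l); (13,17,r); (16,15,r); (17,10,l); (17,12,r); (18,2,l); (18,7,r)


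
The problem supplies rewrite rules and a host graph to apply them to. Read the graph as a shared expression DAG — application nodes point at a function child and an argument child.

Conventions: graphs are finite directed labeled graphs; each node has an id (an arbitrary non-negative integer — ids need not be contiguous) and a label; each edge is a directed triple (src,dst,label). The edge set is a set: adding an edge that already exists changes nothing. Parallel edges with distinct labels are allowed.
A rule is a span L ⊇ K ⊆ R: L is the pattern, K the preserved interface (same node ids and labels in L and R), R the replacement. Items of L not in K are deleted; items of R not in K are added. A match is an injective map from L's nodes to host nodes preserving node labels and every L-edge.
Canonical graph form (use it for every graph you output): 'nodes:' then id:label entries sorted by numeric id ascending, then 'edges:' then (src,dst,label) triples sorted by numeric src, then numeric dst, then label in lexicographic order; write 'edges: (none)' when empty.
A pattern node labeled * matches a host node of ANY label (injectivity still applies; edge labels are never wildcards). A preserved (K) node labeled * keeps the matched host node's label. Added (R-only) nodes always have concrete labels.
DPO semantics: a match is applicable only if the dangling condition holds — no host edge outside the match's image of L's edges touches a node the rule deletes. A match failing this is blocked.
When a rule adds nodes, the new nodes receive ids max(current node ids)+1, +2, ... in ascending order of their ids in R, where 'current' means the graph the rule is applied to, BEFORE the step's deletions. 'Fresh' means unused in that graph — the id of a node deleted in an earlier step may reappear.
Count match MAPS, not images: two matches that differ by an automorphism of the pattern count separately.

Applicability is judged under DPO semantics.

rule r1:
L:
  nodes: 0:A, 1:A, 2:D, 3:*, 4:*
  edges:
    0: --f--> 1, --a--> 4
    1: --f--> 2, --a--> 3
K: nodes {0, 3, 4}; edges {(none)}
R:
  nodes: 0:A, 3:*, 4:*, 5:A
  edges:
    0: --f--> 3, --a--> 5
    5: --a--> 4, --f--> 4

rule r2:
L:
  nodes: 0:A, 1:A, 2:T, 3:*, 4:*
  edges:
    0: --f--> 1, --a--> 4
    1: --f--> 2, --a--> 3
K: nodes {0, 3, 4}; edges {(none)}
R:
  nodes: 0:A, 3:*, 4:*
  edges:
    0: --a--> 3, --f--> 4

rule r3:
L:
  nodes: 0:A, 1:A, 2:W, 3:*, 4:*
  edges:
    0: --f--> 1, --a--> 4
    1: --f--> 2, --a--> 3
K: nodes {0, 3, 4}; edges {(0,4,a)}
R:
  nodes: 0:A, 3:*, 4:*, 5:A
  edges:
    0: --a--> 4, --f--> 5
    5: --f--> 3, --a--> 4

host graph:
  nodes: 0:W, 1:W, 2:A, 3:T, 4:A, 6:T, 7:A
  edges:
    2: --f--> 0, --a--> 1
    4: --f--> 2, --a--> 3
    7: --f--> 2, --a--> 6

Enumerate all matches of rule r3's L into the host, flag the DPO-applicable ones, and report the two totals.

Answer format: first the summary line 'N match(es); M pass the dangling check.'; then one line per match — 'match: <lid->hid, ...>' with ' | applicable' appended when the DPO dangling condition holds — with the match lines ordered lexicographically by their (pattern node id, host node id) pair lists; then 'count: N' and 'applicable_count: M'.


2 match(es); 0 pass the dangling check.
match: 0->4, 1->2, 2->0, 3->1, 4->3
match: 0->7, 1->2, 2->0, 3->1, 4->6
count: 2
applicable_count: 0


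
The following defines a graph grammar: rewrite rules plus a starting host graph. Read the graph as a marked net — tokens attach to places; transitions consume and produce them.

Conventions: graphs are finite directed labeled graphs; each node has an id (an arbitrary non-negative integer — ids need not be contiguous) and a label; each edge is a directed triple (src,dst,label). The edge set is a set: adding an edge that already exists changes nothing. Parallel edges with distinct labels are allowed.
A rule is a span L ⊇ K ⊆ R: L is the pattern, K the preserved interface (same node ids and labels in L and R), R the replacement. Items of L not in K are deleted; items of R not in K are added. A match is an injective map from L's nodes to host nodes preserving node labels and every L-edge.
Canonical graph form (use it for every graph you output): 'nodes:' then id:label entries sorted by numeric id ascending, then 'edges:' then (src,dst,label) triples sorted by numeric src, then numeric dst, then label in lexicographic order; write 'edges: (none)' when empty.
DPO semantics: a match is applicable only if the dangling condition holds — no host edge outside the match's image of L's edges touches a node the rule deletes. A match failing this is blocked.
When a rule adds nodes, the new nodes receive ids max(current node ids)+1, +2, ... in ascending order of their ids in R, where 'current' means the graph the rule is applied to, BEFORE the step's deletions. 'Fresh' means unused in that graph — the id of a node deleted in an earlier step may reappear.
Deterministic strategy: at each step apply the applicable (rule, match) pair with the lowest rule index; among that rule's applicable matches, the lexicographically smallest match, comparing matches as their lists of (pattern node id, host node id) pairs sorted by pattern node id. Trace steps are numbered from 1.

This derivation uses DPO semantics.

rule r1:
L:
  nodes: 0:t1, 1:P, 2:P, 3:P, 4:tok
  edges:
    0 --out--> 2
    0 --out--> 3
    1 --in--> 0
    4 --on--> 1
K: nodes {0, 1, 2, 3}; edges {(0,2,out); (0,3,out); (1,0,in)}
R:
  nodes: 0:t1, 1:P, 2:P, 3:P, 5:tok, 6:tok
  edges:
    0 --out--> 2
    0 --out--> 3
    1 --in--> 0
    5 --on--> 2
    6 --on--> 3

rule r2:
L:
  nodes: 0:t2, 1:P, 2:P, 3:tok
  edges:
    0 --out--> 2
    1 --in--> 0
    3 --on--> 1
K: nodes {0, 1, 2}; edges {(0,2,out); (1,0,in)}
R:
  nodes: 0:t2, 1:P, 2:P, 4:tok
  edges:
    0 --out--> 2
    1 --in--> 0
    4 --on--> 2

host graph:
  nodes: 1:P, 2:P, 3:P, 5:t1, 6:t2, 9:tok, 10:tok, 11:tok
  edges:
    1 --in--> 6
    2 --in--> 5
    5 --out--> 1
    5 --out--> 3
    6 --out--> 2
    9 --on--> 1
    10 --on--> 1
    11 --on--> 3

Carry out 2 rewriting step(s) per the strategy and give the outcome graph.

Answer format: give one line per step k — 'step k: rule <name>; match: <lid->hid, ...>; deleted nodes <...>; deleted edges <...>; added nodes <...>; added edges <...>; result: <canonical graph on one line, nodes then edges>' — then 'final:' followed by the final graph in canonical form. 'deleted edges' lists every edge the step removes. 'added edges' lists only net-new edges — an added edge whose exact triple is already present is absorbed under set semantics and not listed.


step 1: rule r2; match: 0->6, 1->1, 2->2, 3->9; deleted nodes 9; deleted edges (9,1,on); added nodes 12; added edges (12,2,on); result: nodes: 1:P, 2:P, 3:P, 5:t1, 6:t2, 10:tok, 11:tok, 12:tok edges: (1,6,in); (2,5,in); (5,1,out); (5,3,out); (6,2,out); (10,1,on); (11,3,on); (12,2,on)
step 2: rule r1; match: 0->5, 1->2, 2->1, 3->3, 4->12; deleted nodes 12; deleted edges (12,2,on); added nodes 13, 14; added edges (13,1,on); (14,3,on); result: nodes: 1:P, 2:P, 3:P, 5:t1, 6:t2, 10:tok, 11:tok, 13:tok, 14:tok edges: (1,6,in); (2,5,in); (5,1,out); (5,3,out); (6,2,out); (10,1,on); (11,3,on); (13,1,on); (14,3,on)
final:
nodes: 1:P, 2:P, 3:P, 5:t1, 6:t2, 10:tok, 11:tok, 13:tok, 14:tok
edges: (1,6,in); (2,5,in); (5,1,out); (5,3,out); (6,2,out); (10,1,on); (11,3,on); (13,1,on); (14,3,on)


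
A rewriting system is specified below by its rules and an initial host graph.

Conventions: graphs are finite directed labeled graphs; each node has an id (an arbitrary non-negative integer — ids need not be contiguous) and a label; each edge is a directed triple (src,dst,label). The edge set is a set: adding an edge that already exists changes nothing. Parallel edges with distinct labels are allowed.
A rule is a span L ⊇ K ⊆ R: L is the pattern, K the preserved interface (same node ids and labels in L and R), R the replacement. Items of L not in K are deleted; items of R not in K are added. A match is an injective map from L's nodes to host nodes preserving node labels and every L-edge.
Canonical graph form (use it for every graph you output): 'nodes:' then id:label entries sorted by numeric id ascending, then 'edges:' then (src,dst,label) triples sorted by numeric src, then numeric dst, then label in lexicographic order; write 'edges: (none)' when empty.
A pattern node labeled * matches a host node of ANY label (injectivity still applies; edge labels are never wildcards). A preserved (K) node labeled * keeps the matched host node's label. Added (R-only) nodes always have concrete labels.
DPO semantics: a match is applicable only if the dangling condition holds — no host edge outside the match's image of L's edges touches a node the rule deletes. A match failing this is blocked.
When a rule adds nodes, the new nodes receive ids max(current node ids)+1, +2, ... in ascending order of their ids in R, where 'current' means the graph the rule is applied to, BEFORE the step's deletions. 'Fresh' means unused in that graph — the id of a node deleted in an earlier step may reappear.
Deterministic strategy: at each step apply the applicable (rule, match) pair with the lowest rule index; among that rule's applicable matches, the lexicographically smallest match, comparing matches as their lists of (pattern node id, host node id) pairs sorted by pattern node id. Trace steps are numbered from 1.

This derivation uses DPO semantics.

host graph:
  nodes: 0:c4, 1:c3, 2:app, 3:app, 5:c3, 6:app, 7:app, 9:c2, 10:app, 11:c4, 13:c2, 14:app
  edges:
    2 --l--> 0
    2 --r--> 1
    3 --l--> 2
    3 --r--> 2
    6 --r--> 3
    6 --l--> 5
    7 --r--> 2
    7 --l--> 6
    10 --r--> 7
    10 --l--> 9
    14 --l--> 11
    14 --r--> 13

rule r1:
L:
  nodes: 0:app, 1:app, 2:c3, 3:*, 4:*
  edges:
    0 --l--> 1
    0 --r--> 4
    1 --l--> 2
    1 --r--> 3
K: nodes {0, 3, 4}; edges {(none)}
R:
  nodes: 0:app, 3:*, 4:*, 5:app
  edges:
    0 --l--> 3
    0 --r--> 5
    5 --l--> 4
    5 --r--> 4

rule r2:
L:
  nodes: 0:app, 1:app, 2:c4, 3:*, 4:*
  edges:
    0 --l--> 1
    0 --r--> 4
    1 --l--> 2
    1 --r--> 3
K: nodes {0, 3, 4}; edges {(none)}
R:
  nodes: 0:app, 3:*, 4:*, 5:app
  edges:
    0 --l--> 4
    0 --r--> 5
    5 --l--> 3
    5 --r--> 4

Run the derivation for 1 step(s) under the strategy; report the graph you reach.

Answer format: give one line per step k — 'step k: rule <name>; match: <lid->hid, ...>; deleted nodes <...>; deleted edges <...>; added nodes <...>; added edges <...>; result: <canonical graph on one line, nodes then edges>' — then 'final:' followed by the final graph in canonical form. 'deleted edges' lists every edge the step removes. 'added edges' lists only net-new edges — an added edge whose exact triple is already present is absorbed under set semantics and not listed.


step 1: rule r1; match: 0->7, 1->6, 2->5, 3->3, 4->2; deleted nodes 5, 6; deleted edges (6,3,r); (6,5,l); (7,2,r); (7,6,l); added nodes 15; added edges (7,3,l); (7,15,r); (15,2,l); (15,2,r); result: nodes: 0:c4, 1:c3, 2:app, 3:app, 7:app, 9:c2, 10:app, 11:c4, 13:c2, 14:app, 15:app edges: (2,0,l); (2,1,r); (3,2,l); (3,2,r); (7,3,l); (7,15,r); (10,7,r); (10,9,l); (14,11,l); (14,13,r); (15,2,l); (15,2,r)
final:
nodes: 0:c4, 1:c3, 2:app, 3:app, 7:app, 9:c2, 10:app, 11:c4, 13:c2, 14:app, 15:app
edges: (2,0,l); (2,1,r); (3,2,l); (3,2,r); (7,3,l); (7,15,r); (10,7,r); (10,9,l); (14,11,l); (14,13,r); (15,2,l); (15,2,r)


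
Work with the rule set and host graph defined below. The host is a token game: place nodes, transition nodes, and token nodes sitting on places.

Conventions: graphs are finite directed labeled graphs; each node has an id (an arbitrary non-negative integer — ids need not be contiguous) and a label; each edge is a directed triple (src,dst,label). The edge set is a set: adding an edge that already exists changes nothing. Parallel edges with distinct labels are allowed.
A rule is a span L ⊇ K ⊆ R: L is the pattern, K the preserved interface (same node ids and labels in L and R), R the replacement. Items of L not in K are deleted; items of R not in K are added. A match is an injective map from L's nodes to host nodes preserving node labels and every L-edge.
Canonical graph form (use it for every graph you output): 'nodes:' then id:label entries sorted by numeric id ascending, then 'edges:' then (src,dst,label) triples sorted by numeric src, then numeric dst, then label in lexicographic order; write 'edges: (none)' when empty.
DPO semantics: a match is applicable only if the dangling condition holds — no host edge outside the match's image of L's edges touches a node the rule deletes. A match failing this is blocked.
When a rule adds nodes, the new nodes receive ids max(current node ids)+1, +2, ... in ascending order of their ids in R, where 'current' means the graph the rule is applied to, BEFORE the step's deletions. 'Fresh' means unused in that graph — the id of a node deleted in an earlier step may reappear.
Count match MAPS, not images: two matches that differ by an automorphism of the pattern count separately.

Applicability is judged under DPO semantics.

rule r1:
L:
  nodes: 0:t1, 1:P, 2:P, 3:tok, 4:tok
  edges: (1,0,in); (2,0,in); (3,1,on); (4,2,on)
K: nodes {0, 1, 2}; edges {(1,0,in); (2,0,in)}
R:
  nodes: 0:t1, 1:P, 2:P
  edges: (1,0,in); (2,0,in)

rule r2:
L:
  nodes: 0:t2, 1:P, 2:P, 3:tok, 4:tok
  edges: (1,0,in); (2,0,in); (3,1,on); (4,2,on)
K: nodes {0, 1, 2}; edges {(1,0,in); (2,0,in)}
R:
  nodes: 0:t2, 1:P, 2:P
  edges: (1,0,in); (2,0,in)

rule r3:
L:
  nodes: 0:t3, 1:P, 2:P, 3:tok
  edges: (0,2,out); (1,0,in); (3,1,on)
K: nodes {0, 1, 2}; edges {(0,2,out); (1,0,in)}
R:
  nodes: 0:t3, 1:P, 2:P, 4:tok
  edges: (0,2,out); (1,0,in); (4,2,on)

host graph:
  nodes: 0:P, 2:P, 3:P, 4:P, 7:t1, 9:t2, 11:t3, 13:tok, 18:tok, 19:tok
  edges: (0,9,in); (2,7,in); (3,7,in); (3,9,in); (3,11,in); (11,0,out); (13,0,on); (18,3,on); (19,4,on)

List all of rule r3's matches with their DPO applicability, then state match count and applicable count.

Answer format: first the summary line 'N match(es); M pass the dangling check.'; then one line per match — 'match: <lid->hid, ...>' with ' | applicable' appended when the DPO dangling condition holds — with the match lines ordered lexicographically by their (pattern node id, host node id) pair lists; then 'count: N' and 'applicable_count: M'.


1 match(es); 1 pass the dangling check.
match: 0->11, 1->3, 2->0, 3->18 | applicable
count: 1
applicable_count: 1


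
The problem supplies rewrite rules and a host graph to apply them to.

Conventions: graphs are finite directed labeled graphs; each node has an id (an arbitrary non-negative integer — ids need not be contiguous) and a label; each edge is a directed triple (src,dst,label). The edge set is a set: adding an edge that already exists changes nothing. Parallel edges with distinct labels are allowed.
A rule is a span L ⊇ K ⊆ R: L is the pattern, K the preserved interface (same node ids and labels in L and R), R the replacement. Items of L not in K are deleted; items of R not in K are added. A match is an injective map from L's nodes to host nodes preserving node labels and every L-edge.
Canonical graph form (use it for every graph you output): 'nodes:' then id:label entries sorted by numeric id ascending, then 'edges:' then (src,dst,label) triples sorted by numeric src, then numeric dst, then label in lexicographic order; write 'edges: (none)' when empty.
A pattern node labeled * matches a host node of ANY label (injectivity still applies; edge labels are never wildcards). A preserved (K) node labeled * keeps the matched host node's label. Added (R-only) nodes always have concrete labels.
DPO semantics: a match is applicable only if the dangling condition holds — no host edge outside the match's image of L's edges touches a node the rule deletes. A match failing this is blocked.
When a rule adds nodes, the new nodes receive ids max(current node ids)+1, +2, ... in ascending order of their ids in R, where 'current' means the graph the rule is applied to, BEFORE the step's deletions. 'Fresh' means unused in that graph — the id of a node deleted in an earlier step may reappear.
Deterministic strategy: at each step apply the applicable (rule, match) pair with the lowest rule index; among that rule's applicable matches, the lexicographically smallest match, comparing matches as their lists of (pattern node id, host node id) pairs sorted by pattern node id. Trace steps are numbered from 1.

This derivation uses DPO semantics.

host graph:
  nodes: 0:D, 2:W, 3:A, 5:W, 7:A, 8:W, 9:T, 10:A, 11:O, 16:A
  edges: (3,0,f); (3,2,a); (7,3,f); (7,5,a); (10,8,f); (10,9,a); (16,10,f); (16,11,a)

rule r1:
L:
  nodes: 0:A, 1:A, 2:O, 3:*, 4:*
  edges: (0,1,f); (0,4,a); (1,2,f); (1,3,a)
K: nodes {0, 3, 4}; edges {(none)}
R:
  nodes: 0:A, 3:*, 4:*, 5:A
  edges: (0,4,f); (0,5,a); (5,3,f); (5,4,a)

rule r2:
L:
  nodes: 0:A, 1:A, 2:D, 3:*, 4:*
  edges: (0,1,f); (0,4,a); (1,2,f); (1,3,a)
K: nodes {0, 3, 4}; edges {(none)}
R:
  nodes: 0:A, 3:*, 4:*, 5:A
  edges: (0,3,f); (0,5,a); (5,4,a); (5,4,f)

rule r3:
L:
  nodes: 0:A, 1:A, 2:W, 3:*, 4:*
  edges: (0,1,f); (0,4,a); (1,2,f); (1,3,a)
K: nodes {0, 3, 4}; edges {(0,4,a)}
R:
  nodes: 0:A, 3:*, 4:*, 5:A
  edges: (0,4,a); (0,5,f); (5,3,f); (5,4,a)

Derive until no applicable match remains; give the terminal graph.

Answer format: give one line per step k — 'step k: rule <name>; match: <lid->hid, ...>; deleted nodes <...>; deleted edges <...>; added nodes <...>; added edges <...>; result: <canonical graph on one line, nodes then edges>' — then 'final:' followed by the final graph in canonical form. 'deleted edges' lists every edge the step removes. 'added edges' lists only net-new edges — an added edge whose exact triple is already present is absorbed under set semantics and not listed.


step 1: rule r2; match: 0->7, 1->3, 2->0, 3->2, 4->5; deleted nodes 0, 3; deleted edges (3,0,f); (3,2,a); (7,3,f); (7,5,a); added nodes 17; added edges (7,2,f); (7,17,a); (17,5,a); (17,5,f); result: nodes: 2:W, 5:W, 7:A, 8:W, 9:T, 10:A, 11:O, 16:A, 17:A edges: (7,2,f); (7,17,a); (10,8,f); (10,9,a); (16,10,f); (16,11,a); (17,5,a); (17,5,f)
step 2: rule r3; match: 0->16, 1->10, 2->8, 3->9, 4->11; deleted nodes 8, 10; deleted edges (10,8,f); (10,9,a); (16,10,f); added nodes 18; added edges (16,18,f); (18,9,f); (18,11,a); result: nodes: 2:W, 5:W, 7:A, 9:T, 11:O, 16:A, 17:A, 18:A edges: (7,2,f); (7,17,a); (16,11,a); (16,18,f); (17,5,a); (17,5,f); (18,9,f); (18,11,a)
final:
nodes: 2:W, 5:W, 7:A, 9:T, 11:O, 16:A, 17:A, 18:A
edges: (7,2,f); (7,17,a); (16,11,a); (16,18,f); (17,5,a); (17,5,f); (18,9,f); (18,11,a)


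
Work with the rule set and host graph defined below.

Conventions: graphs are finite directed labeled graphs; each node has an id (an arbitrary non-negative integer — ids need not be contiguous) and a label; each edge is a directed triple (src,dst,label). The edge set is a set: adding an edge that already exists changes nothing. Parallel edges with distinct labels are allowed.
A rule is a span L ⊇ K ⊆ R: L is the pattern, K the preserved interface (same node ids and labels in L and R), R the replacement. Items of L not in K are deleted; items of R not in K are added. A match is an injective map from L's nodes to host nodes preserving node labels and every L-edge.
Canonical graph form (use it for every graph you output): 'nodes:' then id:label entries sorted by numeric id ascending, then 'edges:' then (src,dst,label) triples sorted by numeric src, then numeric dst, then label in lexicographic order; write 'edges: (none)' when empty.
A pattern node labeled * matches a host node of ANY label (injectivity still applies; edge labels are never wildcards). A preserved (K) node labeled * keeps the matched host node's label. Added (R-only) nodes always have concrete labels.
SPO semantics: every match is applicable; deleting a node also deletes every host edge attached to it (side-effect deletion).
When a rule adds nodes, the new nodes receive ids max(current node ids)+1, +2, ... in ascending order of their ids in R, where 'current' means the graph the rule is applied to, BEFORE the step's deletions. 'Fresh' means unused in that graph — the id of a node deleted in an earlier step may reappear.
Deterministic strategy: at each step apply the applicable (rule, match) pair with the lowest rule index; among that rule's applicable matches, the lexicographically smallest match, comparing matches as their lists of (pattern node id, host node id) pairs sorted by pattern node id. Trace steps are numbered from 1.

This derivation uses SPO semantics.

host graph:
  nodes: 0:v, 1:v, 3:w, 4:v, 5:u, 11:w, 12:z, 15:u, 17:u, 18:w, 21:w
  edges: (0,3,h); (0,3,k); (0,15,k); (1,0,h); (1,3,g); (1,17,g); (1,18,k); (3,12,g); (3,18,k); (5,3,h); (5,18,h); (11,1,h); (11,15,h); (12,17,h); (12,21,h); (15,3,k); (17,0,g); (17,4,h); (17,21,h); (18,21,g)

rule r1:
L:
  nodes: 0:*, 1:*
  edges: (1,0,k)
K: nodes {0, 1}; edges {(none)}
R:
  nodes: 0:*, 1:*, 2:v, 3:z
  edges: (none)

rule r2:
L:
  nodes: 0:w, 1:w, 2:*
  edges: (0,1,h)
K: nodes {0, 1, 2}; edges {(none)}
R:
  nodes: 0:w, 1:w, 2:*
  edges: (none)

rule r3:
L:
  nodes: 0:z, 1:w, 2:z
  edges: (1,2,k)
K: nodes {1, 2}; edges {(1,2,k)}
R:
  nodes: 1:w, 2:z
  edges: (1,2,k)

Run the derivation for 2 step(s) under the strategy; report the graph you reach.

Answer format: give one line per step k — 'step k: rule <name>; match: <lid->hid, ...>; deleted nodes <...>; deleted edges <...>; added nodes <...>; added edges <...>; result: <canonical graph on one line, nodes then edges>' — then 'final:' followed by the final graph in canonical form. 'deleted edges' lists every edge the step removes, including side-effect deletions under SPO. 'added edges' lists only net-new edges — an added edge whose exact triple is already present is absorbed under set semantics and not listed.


step 1: rule r1; match: 0->3, 1->0; deleted nodes (none); deleted edges (0,3,k); added nodes 22, 23; added edges (none); result: nodes: 0:v, 1:v, 3:w, 4:v, 5:u, 11:w, 12:z, 15:u, 17:u, 18:w, 21:w, 22:v, 23:z edges: (0,3,h); (0,15,k); (1,0,h); (1,3,g); (1,17,g); (1,18,k); (3,12,g); (3,18,k); (5,3,h); (5,18,h); (11,1,h); (11,15,h); (12,17,h); (12,21,h); (15,3,k); (17,0,g); (17,4,h); (17,21,h); (18,21,g)
step 2: rule r1; match: 0->3, 1->15; deleted nodes (none); deleted edges (15,3,k); added nodes 24, 25; added edges (none); result: nodes: 0:v, 1:v, 3:w, 4:v, 5:u, 11:w, 12:z, 15:u, 17:u, 18:w, 21:w, 22:v, 23:z, 24:v, 25:z edges: (0,3,h); (0,15,k); (1,0,h); (1,3,g); (1,17,g); (1,18,k); (3,12,g); (3,18,k); (5,3,h); (5,18,h); (11,1,h); (11,15,h); (12,17,h); (12,21,h); (17,0,g); (17,4,h); (17,21,h); (18,21,g)
final:
nodes: 0:v, 1:v, 3:w, 4:v, 5:u, 11:w, 12:z, 15:u, 17:u, 18:w, 21:w, 22:v, 23:z, 24:v, 25:z
edges: (0,3,h); (0,15,k); (1,0,h); (1,3,g); (1,17,g); (1,18,k); (3,12,g); (3,18,k); (5,3,h); (5,18,h); (11,1,h); (11,15,h); (12,17,h); (12,21,h); (17,0,g); (17,4,h); (17,21,h); (18,21,g)


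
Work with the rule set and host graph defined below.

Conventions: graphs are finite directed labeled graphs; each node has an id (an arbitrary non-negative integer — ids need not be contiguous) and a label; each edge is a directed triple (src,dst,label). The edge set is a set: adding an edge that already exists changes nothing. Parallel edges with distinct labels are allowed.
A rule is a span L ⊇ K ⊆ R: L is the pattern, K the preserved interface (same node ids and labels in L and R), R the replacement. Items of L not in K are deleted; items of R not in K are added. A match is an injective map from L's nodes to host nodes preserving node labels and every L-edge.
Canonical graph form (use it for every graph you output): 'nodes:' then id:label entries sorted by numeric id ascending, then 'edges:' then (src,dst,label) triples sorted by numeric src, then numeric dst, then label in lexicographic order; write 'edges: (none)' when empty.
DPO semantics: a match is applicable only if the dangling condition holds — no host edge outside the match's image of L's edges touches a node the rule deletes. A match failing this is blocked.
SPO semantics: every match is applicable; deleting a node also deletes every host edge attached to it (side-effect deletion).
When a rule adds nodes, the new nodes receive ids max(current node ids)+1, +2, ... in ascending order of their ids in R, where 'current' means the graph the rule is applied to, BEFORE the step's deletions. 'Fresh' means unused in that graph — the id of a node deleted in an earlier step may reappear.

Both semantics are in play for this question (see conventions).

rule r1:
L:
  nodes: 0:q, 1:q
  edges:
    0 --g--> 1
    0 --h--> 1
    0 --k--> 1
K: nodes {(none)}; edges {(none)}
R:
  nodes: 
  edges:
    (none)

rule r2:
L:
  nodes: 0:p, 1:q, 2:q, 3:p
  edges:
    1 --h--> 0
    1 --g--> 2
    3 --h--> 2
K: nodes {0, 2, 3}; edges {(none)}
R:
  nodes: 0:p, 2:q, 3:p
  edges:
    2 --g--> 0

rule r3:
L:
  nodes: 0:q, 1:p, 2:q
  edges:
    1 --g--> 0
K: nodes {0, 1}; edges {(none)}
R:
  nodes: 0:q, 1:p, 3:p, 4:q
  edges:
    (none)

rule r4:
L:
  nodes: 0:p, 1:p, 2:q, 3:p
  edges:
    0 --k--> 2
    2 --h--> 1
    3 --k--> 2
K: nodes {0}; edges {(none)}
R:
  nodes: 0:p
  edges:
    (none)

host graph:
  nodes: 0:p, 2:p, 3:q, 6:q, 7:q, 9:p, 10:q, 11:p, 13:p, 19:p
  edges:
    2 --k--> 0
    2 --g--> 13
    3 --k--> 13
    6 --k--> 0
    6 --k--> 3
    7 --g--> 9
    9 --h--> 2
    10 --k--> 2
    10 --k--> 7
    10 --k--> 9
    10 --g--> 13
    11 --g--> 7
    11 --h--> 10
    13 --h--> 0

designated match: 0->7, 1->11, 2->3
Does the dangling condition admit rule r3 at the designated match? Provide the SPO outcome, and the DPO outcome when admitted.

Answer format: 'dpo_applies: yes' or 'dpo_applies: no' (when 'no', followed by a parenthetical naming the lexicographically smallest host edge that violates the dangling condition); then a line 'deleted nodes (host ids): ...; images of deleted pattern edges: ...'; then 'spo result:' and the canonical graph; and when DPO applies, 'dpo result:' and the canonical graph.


dpo_applies: no
(the rule deletes node 3, which keeps host edge (3,13,k) outside the match image — the dangling condition fails, DPO blocks; SPO proceeds and side-deletes such edges)
deleted nodes (host ids): 3; images of deleted pattern edges: (11,7,g)
spo result:
nodes: 0:p, 2:p, 6:q, 7:q, 9:p, 10:q, 11:p, 13:p, 19:p, 20:p, 21:q
edges: (2,0,k); (2,13,g); (6,0,k); (7,9,g); (9,2,h); (10,2,k); (10,7,k); (10,9,k); (10,13,g); (11,10,h); (13,0,h)


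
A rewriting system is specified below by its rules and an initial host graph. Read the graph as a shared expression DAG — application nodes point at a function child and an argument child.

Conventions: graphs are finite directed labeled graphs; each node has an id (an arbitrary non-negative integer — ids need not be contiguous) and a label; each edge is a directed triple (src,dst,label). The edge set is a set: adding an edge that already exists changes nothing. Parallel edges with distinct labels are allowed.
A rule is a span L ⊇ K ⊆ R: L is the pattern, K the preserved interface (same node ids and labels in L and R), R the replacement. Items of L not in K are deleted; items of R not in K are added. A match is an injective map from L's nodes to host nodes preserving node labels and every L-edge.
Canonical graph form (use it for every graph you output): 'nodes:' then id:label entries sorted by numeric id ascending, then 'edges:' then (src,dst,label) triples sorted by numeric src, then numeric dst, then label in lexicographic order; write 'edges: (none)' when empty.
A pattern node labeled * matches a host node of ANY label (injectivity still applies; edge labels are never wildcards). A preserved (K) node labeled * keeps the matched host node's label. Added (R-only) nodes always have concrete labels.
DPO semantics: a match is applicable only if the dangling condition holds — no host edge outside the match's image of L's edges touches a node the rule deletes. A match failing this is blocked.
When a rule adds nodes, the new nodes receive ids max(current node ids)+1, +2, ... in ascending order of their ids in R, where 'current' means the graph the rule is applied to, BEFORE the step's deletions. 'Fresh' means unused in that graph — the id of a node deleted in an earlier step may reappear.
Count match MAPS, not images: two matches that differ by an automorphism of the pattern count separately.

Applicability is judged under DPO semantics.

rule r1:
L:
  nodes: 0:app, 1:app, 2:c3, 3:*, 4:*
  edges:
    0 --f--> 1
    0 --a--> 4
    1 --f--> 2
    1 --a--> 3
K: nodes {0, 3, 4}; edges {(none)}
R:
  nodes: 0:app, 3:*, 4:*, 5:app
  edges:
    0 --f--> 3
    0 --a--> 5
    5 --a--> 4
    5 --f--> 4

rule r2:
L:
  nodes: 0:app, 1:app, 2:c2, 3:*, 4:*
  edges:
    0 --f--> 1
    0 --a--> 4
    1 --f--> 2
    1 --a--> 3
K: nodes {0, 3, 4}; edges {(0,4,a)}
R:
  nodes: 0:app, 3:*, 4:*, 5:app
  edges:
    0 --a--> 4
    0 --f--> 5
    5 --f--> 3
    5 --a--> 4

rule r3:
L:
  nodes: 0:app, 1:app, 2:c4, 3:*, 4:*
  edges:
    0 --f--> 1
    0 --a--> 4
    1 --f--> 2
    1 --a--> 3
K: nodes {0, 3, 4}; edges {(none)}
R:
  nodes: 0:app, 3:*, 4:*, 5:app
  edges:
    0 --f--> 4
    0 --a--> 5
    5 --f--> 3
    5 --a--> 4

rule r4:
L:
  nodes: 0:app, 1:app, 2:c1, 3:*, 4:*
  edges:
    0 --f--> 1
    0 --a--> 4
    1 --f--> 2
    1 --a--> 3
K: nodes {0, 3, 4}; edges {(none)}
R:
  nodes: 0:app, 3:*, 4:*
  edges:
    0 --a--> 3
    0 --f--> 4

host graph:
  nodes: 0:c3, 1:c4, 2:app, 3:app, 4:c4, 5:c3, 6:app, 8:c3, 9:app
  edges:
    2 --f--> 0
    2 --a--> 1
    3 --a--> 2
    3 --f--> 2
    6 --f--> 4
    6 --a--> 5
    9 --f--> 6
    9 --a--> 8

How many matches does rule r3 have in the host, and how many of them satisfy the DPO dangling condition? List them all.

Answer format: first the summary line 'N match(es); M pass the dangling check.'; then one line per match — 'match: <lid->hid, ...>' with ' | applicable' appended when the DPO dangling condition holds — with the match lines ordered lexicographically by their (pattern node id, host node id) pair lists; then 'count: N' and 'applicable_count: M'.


1 match(es); 1 pass the dangling check.
match: 0->9, 1->6, 2->4, 3->5, 4->8 | applicable
count: 1
applicable_count: 1
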